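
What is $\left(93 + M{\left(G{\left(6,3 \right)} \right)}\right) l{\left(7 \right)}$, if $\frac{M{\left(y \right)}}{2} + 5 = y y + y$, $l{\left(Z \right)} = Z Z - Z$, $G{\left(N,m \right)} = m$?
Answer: $4494$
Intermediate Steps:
$l{\left(Z \right)} = Z^{2} - Z$
$M{\left(y \right)} = -10 + 2 y + 2 y^{2}$ ($M{\left(y \right)} = -10 + 2 \left(y y + y\right) = -10 + 2 \left(y^{2} + y\right) = -10 + 2 \left(y + y^{2}\right) = -10 + \left(2 y + 2 y^{2}\right) = -10 + 2 y + 2 y^{2}$)
$\left(93 + M{\left(G{\left(6,3 \right)} \right)}\right) l{\left(7 \right)} = \left(93 + \left(-10 + 2 \cdot 3 + 2 \cdot 3^{2}\right)\right) 7 \left(-1 + 7\right) = \left(93 + \left(-10 + 6 + 2 \cdot 9\right)\right) 7 \cdot 6 = \left(93 + \left(-10 + 6 + 18\right)\right) 42 = \left(93 + 14\right) 42 = 107 \cdot 42 = 4494$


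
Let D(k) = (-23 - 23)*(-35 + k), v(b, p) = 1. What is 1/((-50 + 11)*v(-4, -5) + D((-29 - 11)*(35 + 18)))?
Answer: 1/99091 ≈ 1.0092e-5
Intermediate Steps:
D(k) = 1610 - 46*k (D(k) = -46*(-35 + k) = 1610 - 46*k)
1/((-50 + 11)*v(-4, -5) + D((-29 - 11)*(35 + 18))) = 1/((-50 + 11)*1 + (1610 - 46*(-29 - 11)*(35 + 18))) = 1/(-39*1 + (1610 - (-1840)*53)) = 1/(-39 + (1610 - 46*(-2120))) = 1/(-39 + (1610 + 97520)) = 1/(-39 + 99130) = 1/99091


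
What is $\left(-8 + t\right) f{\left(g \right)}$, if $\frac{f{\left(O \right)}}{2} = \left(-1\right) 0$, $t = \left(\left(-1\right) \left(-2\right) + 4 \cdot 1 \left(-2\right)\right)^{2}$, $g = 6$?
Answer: $0$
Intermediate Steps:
$t = 36$ ($t = \left(2 + 4 \left(-2\right)\right)^{2} = \left(2 - 8\right)^{2} = \left(-6\right)^{2} = 36$)
$f{\left(O \right)} = 0$ ($f{\left(O \right)} = 2 \left(\left(-1\right) 0\right) = 2 \cdot 0 = 0$)
$\left(-8 + t\right) f{\left(g \right)} = \left(-8 + 36\right) 0 = 28 \cdot 0 = 0$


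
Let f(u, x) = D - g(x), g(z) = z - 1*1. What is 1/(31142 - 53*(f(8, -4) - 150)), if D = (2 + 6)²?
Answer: 1/35435 ≈ 2.8221e-5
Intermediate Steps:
g(z) = -1 + z (g(z) = z - 1 = -1 + z)
D = 64 (D = 8² = 64)
f(u, x) = 65 - x (f(u, x) = 64 - (-1 + x) = 64 + (1 - x) = 65 - x)
1/(31142 - 53*(f(8, -4) - 150)) = 1/(31142 - 53*((65 - 1*(-4)) - 150)) = 1/(31142 - 53*((65 + 4) - 150)) = 1/(31142 - 53*(69 - 150)) = 1/(31142 - 53*(-81)) = 1/(31142 + 4293) = 1/35435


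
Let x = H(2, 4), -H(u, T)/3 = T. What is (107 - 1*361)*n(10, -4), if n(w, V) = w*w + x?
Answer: -22352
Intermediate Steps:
H(u, T) = -3*T
x = -12 (x = -3*4 = -12)
n(w, V) = -12 + w² (n(w, V) = w*w - 12 = w² - 12 = -12 + w²)
(107 - 1*361)*n(10, -4) = (107 - 1*361)*(-12 + 10²) = (107 - 361)*(-12 + 100) = -254*88 = -22352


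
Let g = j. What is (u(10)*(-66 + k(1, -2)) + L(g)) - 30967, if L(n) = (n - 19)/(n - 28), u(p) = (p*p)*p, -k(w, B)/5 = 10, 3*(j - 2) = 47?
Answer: -4555973/31 ≈ -1.4697e+5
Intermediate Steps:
j = 53/3 (j = 2 + (1/3)*47 = 2 + 47/3 = 53/3 ≈ 17.667)
g = 53/3 ≈ 17.667
k(w, B) = -50 (k(w, B) = -5*10 = -50)
u(p) = p**3 (u(p) = p**2*p = p**3)
L(n) = (-19 + n)/(-28 + n)
(u(10)*(-66 + k(1, -2)) + L(g)) - 30967 = (10**3*(-66 - 50) + (-19 + 53/3)/(-28 + 53/3)) - 30967 = (1000*(-116) - 4/3/(-31/3)) - 30967 = (-116000 - 3/31*(-4/3)) - 30967 = (-116000 + 4/31) - 30967 = -3595996/31 - 30967 = -4555973/31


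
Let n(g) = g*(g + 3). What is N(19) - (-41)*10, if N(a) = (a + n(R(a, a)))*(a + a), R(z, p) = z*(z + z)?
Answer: 19892232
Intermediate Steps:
R(z, p) = 2*z² (R(z, p) = z*(2*z) = 2*z²)
n(g) = g*(3 + g)
N(a) = 2*a*(a + 2*a²*(3 + 2*a²)) (N(a) = (a + (2*a²)*(3 + 2*a²))*(a + a) = (a + 2*a²*(3 + 2*a²))*(2*a) = 2*a*(a + 2*a²*(3 + 2*a²)))
N(19) - (-41)*10 = 19²*(2 + 8*19³ + 12*19) - (-41)*10 = 361*(2 + 8*6859 + 228) - 1*(-410) = 361*(2 + 54872 + 228) + 410 = 361*55102 + 410 = 19891822 + 410 = 19892232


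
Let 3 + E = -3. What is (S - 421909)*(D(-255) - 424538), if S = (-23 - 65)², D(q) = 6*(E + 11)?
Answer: 175816355820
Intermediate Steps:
E = -6 (E = -3 - 3 = -6)
D(q) = 30 (D(q) = 6*(-6 + 11) = 6*5 = 30)
S = 7744 (S = (-88)² = 7744)
(S - 421909)*(D(-255) - 424538) = (7744 - 421909)*(30 - 424538) = -414165*(-424508) = 175816355820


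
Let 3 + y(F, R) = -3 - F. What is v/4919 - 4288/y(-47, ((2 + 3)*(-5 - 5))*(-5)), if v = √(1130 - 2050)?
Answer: -4288/41 + 2*I*√230/4919 ≈ -104.59 + 0.0061662*I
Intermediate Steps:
y(F, R) = -6 - F (y(F, R) = -3 + (-3 - F) = -6 - F)
v = 2*I*√230 (v = √(-920) = 2*I*√230 ≈ 30.332*I)
v/4919 - 4288/y(-47, ((2 + 3)*(-5 - 5))*(-5)) = (2*I*√230)/4919 - 4288/(-6 - 1*(-47)) = (2*I*√230)*(1/4919) - 4288/(-6 + 47) = 2*I*√230/4919 - 4288/41 = -4288/41 + 2*I*√230/4919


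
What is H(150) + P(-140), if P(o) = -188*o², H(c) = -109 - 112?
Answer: -3685021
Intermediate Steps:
H(c) = -221
H(150) + P(-140) = -221 - 188*(-140)² = -221 - 188*19600 = -221 - 3684800 = -3685021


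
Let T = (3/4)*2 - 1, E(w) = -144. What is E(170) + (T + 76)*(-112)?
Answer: -8712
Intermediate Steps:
T = 1/2 (T = (3*(1/4))*2 - 1 = (3/4)*2 - 1 = 3/2 - 1 = 1/2 ≈ 0.50000)
E(170) + (T + 76)*(-112) = -144 + (1/2 + 76)*(-112) = -144 + (153/2)*(-112) = -144 - 8568 = -8712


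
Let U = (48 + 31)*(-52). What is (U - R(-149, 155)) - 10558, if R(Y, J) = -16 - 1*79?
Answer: -14571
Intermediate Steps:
R(Y, J) = -95 (R(Y, J) = -16 - 79 = -95)
U = -4108 (U = 79*(-52) = -4108)
(U - R(-149, 155)) - 10558 = (-4108 - 1*(-95)) - 10558 = (-4108 + 95) - 10558 = -4013 - 10558 = -14571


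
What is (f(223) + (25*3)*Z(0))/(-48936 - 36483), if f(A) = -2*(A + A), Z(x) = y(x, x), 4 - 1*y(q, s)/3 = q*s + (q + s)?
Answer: -8/85419 ≈ -9.3656e-5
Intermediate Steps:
y(q, s) = 12 - 3*q - 3*s - 3*q*s (y(q, s) = 12 - 3*(q*s + (q + s)) = 12 - 3*(q + s + q*s) = 12 + (-3*q - 3*s - 3*q*s) = 12 - 3*q - 3*s - 3*q*s)
Z(x) = 12 - 6*x - 3*x² (Z(x) = 12 - 3*x - 3*x - 3*x*x = 12 - 3*x - 3*x - 3*x² = 12 - 6*x - 3*x²)
f(A) = -4*A
(f(223) + (25*3)*Z(0))/(-48936 - 36483) = (-4*223 + (25*3)*(12 - 6*0 - 3*0²))/(-48936 - 36483) = (-892 + 75*(12 + 0 - 3*0))/(-85419) = (-892 + 75*(12 + 0 + 0))*(-1/85419) = (-892 + 75*12)*(-1/85419) = (-892 + 900)*(-1/85419) = 8*(-1/85419) = -8/85419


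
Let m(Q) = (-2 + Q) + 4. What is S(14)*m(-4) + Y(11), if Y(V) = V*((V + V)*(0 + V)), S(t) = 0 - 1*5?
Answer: 2672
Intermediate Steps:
m(Q) = 2 + Q
S(t) = -5 (S(t) = 0 - 5 = -5)
Y(V) = 2*V³ (Y(V) = V*((2*V)*V) = V*(2*V²) = 2*V³)
S(14)*m(-4) + Y(11) = -5*(2 - 4) + 2*11³ = -5*(-2) + 2*1331 = 10 + 2662 = 2672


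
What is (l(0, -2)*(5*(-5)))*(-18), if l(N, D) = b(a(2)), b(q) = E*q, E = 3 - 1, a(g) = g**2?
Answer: 3600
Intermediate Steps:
E = 2
b(q) = 2*q
l(N, D) = 8 (l(N, D) = 2*2**2 = 2*4 = 8)
(l(0, -2)*(5*(-5)))*(-18) = (8*(5*(-5)))*(-18) = (8*(-25))*(-18) = -200*(-18) = 3600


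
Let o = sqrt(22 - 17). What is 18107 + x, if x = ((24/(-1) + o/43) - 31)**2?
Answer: 39073073/1849 - 110*sqrt(5)/43 ≈ 21126.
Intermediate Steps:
o = sqrt(5) ≈ 2.2361
x = (-55 + sqrt(5)/43)**2 (x = ((24/(-1) + sqrt(5)/43) - 31)**2 = ((24*(-1) + sqrt(5)*(1/43)) - 31)**2 = ((-24 + sqrt(5)/43) - 31)**2 = (-55 + sqrt(5)/43)**2 ≈ 3019.3)
18107 + x = 18107 + (2365 - sqrt(5))**2/1849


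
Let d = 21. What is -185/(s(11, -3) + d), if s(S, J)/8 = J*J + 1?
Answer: -185/101 ≈ -1.8317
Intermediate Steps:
s(S, J) = 8 + 8*J**2 (s(S, J) = 8*(J*J + 1) = 8*(J**2 + 1) = 8*(1 + J**2) = 8 + 8*J**2)
-185/(s(11, -3) + d) = -185/((8 + 8*(-3)**2) + 21) = -185/((8 + 8*9) + 21) = -185/((8 + 72) + 21) = -185/(80 + 21) = -185/101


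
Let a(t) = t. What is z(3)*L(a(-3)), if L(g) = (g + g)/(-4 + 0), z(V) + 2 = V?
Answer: 3/2 ≈ 1.5000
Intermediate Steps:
z(V) = -2 + V
L(g) = -g/2 (L(g) = (2*g)/(-4) = (2*g)*(-¼) = -g/2)
z(3)*L(a(-3)) = (-2 + 3)*(-½*(-3)) = 1*(3/2) = 3/2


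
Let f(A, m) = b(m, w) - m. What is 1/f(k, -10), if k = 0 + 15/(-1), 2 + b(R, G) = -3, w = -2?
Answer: ⅕ ≈ 0.20000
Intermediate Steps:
b(R, G) = -5 (b(R, G) = -2 - 3 = -5)
k = -15 (k = 0 + 15*(-1) = 0 - 15 = -15)
f(A, m) = -5 - m
1/f(k, -10) = 1/(-5 - 1*(-10)) = 1/(-5 + 10) = 1/5 = ⅕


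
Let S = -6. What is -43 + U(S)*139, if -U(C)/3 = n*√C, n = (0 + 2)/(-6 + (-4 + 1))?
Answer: -43 + 278*I*√6/3 ≈ -43.0 + 226.99*I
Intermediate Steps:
n = -2/9 (n = 2/(-6 - 3) = 2/(-9) = 2*(-⅑) = -2/9 ≈ -0.22222)
U(C) = 2*√C/3 (U(C) = -(-2)*√C/3 = 2*√C/3)
-43 + U(S)*139 = -43 + (2*√(-6)/3)*139 = -43 + (2*(I*√6)/3)*139 = -43 + (2*I*√6/3)*139 = -43 + 278*I*√6/3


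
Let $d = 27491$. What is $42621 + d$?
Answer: $70112$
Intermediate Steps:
$42621 + d = 42621 + 27491 = 70112$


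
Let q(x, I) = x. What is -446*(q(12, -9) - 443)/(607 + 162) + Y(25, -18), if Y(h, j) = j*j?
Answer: 441382/769 ≈ 573.97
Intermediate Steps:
Y(h, j) = j²
-446*(q(12, -9) - 443)/(607 + 162) + Y(25, -18) = -446*(12 - 443)/(607 + 162) + (-18)² = -(-192226)/769 + 324 = -446*(-431/769) + 324 = 192226/769 + 324 = 441382/769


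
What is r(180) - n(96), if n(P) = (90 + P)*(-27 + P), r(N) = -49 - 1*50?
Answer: -12933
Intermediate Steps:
r(N) = -99 (r(N) = -49 - 50 = -99)
n(P) = (-27 + P)*(90 + P)
r(180) - n(96) = -99 - (-2430 + 96**2 + 63*96) = -99 - (-2430 + 9216 + 6048) = -99 - 1*12834 = -99 - 12834 = -12933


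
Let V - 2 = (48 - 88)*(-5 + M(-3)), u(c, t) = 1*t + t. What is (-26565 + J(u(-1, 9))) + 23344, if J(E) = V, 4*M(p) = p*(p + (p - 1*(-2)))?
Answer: -3139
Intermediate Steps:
u(c, t) = 2*t (u(c, t) = t + t = 2*t)
M(p) = p*(2 + 2*p)/4 (M(p) = (p*(p + (p - 1*(-2))))/4 = (p*(p + (p + 2)))/4 = (p*(p + (2 + p)))/4 = (p*(2 + 2*p))/4 = p*(2 + 2*p)/4)
V = 82 (V = 2 + (48 - 88)*(-5 + (1/2)*(-3)*(1 - 3)) = 2 - 40*(-5 + (1/2)*(-3)*(-2)) = 2 - 40*(-5 + 3) = 2 - 40*(-2) = 2 + 80 = 82)
J(E) = 82
(-26565 + J(u(-1, 9))) + 23344 = (-26565 + 82) + 23344 = -26483 + 23344 = -3139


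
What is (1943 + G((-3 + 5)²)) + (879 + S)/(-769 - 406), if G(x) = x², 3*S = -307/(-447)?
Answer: 3085568279/1575675 ≈ 1958.3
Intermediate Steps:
S = 307/1341 (S = (-307/(-447))/3 = (-307*(-1/447))/3 = (⅓)*(307/447) = 307/1341 ≈ 0.22893)
(1943 + G((-3 + 5)²)) + (879 + S)/(-769 - 406) = (1943 + ((-3 + 5)²)²) + (879 + 307/1341)/(-769 - 406) = (1943 + (2²)²) + (1179046/1341)/(-1175) = (1943 + 4²) + (1179046/1341)*(-1/1175) = (1943 + 16) - 1179046/1575675 = 1959 - 1179046/1575675 = 3085568279/1575675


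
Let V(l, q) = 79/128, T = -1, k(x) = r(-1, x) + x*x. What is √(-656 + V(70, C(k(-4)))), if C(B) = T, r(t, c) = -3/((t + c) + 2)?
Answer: 3*I*√18642/16 ≈ 25.6*I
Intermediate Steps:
r(t, c) = -3/(2 + c + t) (r(t, c) = -3/((c + t) + 2) = -3/(2 + c + t))
k(x) = x² - 3/(1 + x) (k(x) = -3/(2 + x - 1) + x*x = -3/(1 + x) + x² = x² - 3/(1 + x))
C(B) = -1
V(l, q) = 79/128 (V(l, q) = 79*(1/128) = 79/128)
√(-656 + V(70, C(k(-4)))) = √(-656 + 79/128) = √(-83889/128) = 3*I*√18642/16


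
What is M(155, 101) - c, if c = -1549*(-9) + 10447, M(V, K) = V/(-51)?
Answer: -1243943/51 ≈ -24391.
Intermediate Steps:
M(V, K) = -V/51 (M(V, K) = V*(-1/51) = -V/51)
c = 24388 (c = 13941 + 10447 = 24388)
M(155, 101) - c = -1/51*155 - 1*24388 = -155/51 - 24388 = -1243943/51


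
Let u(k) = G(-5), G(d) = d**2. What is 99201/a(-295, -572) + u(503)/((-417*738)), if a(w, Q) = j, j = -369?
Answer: -82733659/307746 ≈ -268.84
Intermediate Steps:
a(w, Q) = -369
u(k) = 25 (u(k) = (-5)**2 = 25)
99201/a(-295, -572) + u(503)/((-417*738)) = 99201/(-369) + 25/((-417*738)) = 99201*(-1/369) + 25/(-307746) = -33067/123 + 25*(-1/307746) = -33067/123 - 25/307746 = -82733659/307746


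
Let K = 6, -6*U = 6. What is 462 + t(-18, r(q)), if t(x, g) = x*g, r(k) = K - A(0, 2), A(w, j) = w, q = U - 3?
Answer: 354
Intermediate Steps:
U = -1 (U = -⅙*6 = -1)
q = -4 (q = -1 - 3 = -4)
r(k) = 6 (r(k) = 6 - 1*0 = 6 + 0 = 6)
t(x, g) = g*x
462 + t(-18, r(q)) = 462 + 6*(-18) = 462 - 108 = 354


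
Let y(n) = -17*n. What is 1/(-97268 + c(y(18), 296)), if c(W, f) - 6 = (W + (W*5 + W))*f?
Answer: -1/731294 ≈ -1.3674e-6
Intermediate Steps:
c(W, f) = 6 + 7*W*f (c(W, f) = 6 + (W + (W*5 + W))*f = 6 + (W + (5*W + W))*f = 6 + (W + 6*W)*f = 6 + (7*W)*f = 6 + 7*W*f)
1/(-97268 + c(y(18), 296)) = 1/(-97268 + (6 + 7*(-17*18)*296)) = 1/(-97268 + (6 + 7*(-306)*296)) = 1/(-97268 + (6 - 634032)) = 1/(-97268 - 634026) = 1/(-731294) = -1/731294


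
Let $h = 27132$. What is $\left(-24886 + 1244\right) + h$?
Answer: $3490$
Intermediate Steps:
$\left(-24886 + 1244\right) + h = \left(-24886 + 1244\right) + 27132 = -23642 + 27132 = 3490$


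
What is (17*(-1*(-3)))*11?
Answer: 561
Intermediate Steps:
(17*(-1*(-3)))*11 = (17*3)*11 = 51*11 = 561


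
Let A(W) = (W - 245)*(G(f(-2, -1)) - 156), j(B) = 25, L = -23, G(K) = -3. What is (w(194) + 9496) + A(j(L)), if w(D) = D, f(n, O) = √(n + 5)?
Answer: 44670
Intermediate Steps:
f(n, O) = √(5 + n)
A(W) = 38955 - 159*W (A(W) = (W - 245)*(-3 - 156) = (-245 + W)*(-159) = 38955 - 159*W)
(w(194) + 9496) + A(j(L)) = (194 + 9496) + (38955 - 159*25) = 9690 + (38955 - 3975) = 9690 + 34980 = 44670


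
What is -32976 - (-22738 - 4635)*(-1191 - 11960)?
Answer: -360015299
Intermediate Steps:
-32976 - (-22738 - 4635)*(-1191 - 11960) = -32976 - (-27373)*(-13151) = -32976 - 1*359982323 = -32976 - 359982323 = -360015299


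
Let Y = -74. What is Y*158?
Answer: -11692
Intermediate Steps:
Y*158 = -74*158 = -11692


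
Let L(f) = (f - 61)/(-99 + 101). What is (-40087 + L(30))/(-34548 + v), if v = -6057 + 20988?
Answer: 26735/13078 ≈ 2.0443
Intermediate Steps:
L(f) = -61/2 + f/2 (L(f) = (-61 + f)/2 = (-61 + f)*(½) = -61/2 + f/2)
v = 14931
(-40087 + L(30))/(-34548 + v) = (-40087 + (-61/2 + (½)*30))/(-34548 + 14931) = (-40087 + (-61/2 + 15))/(-19617) = (-40087 - 31/2)*(-1/19617) = -80205/2*(-1/19617) = 26735/13078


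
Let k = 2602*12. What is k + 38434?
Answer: 69658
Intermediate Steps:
k = 31224
k + 38434 = 31224 + 38434 = 69658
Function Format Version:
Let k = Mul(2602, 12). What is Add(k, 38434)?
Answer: 69658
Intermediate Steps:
k = 31224
Add(k, 38434) = Add(31224, 38434) = 69658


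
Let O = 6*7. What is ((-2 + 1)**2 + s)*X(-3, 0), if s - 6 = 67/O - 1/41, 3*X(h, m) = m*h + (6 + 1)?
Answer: 14759/738 ≈ 19.999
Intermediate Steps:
O = 42
X(h, m) = 7/3 + h*m/3 (X(h, m) = (m*h + (6 + 1))/3 = (h*m + 7)/3 = (7 + h*m)/3 = 7/3 + h*m/3)
s = 13037/1722 (s = 6 + (67/42 - 1/41) = 6 + 2705/1722 = 13037/1722 ≈ 7.5708)
((-2 + 1)**2 + s)*X(-3, 0) = ((-2 + 1)**2 + 13037/1722)*(7/3 + (1/3)*(-3)*0) = ((-1)**2 + 13037/1722)*(7/3 + 0) = (1 + 13037/1722)*(7/3) = (14759/1722)*(7/3) = 14759/738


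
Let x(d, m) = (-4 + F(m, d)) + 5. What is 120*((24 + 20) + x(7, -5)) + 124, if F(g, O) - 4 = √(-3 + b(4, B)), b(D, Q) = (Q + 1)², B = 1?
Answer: 6124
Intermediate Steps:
b(D, Q) = (1 + Q)²
F(g, O) = 5 (F(g, O) = 4 + √(-3 + (1 + 1)²) = 4 + √(-3 + 2²) = 4 + √(-3 + 4) = 4 + √1 = 4 + 1 = 5)
x(d, m) = 6 (x(d, m) = (-4 + 5) + 5 = 1 + 5 = 6)
120*((24 + 20) + x(7, -5)) + 124 = 120*((24 + 20) + 6) + 124 = 120*(44 + 6) + 124 = 120*50 + 124 = 6000 + 124 = 6124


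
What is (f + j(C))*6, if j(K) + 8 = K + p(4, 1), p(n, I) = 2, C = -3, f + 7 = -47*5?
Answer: -1506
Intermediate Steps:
f = -242 (f = -7 - 47*5 = -7 - 235 = -242)
j(K) = -6 + K (j(K) = -8 + (K + 2) = -8 + (2 + K) = -6 + K)
(f + j(C))*6 = (-242 + (-6 - 3))*6 = (-242 - 9)*6 = -251*6 = -1506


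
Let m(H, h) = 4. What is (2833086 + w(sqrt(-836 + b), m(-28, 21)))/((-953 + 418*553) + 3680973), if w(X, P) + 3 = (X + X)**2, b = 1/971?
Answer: 2747676573/3797749954 ≈ 0.72350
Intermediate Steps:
b = 1/971 ≈ 0.0010299
w(X, P) = -3 + 4*X**2 (w(X, P) = -3 + (X + X)**2 = -3 + (2*X)**2 = -3 + 4*X**2)
(2833086 + w(sqrt(-836 + b), m(-28, 21)))/((-953 + 418*553) + 3680973) = (2833086 + (-3 + 4*(sqrt(-836 + 1/971))**2))/((-953 + 418*553) + 3680973) = (2833086 + (-3 + 4*(sqrt(-811755/971))**2))/((-953 + 231154) + 3680973) = (2833086 + (-3 + 4*(3*I*sqrt(87579345)/971)**2))/(230201 + 3680973) = (2833086 + (-3 + 4*(-811755/971)))/3911174 = (2833086 + (-3 - 3247020/971))*(1/3911174) = (2833086 - 3249933/971)*(1/3911174) = (2747676573/971)*(1/3911174) = 2747676573/3797749954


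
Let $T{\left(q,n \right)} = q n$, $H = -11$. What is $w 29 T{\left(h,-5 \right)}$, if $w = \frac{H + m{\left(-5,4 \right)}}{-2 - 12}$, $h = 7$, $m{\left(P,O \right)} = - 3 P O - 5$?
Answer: $3190$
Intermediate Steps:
$m{\left(P,O \right)} = -5 - 3 O P$ ($m{\left(P,O \right)} = - 3 O P - 5 = -5 - 3 O P$)
$T{\left(q,n \right)} = n q$
$w = - \frac{22}{7}$ ($w = \frac{-11 - \left(5 + 12 \left(-5\right)\right)}{-2 - 12} = \frac{-11 + \left(-5 + 60\right)}{-14} = \left(-11 + 55\right) \left(- \frac{1}{14}\right) = 44 \left(- \frac{1}{14}\right) = - \frac{22}{7} \approx -3.1429$)
$w 29 T{\left(h,-5 \right)} = \left(- \frac{22}{7}\right) 29 \left(\left(-5\right) 7\right) = \left(- \frac{638}{7}\right) \left(-35\right) = 3190$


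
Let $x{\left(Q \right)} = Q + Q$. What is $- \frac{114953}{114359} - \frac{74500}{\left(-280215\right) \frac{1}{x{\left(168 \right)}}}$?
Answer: $\frac{188694862207}{2136340479} \approx 88.326$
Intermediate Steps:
$x{\left(Q \right)} = 2 Q$
$- \frac{114953}{114359} - \frac{74500}{\left(-280215\right) \frac{1}{x{\left(168 \right)}}} = - \frac{114953}{114359} - \frac{74500}{\left(-280215\right) \frac{1}{2 \cdot 168}} = \left(-114953\right) \frac{1}{114359} - \frac{74500}{\left(-280215\right) \frac{1}{336}} = - \frac{114953}{114359} - \frac{74500}{\left(-280215\right) \frac{1}{336}} = - \frac{114953}{114359} - \frac{74500}{- \frac{93405}{112}} = - \frac{114953}{114359} - - \frac{1668800}{18681} = - \frac{114953}{114359} + \frac{1668800}{18681} = \frac{188694862207}{2136340479}$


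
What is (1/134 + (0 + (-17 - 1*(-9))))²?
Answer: 1147041/17956 ≈ 63.881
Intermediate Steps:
(1/134 + (0 + (-17 - 1*(-9))))² = (1/134 + (0 + (-17 + 9)))² = (1/134 + (0 - 8))² = (1/134 - 8)² = (-1071/134)² = 1147041/17956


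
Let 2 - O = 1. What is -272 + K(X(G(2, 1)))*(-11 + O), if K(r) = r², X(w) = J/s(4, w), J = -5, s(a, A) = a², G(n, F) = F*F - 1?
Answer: -34941/128 ≈ -272.98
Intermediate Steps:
G(n, F) = -1 + F² (G(n, F) = F² - 1 = -1 + F²)
X(w) = -5/16 (X(w) = -5/(4²) = -5/16)
O = 1 (O = 2 - 1*1 = 2 - 1 = 1)
-272 + K(X(G(2, 1)))*(-11 + O) = -272 + (-5/16)²*(-11 + 1) = -272 + (25/256)*(-10) = -272 - 125/128 = -34941/128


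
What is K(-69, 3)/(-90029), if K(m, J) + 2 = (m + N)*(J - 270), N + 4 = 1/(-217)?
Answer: -4229380/19536293 ≈ -0.21649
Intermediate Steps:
N = -869/217 (N = -4 + 1/(-217) = -4 - 1/217 = -869/217 ≈ -4.0046)
K(m, J) = -2 + (-270 + J)*(-869/217 + m) (K(m, J) = -2 + (m - 869/217)*(J - 270) = -2 + (-869/217 + m)*(-270 + J) = -2 + (-270 + J)*(-869/217 + m))
K(-69, 3)/(-90029) = (234196/217 - 270*(-69) - 869/217*3 + 3*(-69))/(-90029) = (234196/217 + 18630 - 2607/217 - 207)*(-1/90029) = (4229380/217)*(-1/90029) = -4229380/19536293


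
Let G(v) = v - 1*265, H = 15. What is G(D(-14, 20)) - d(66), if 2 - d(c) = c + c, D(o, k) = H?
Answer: -120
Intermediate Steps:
D(o, k) = 15
G(v) = -265 + v (G(v) = v - 265 = -265 + v)
d(c) = 2 - 2*c (d(c) = 2 - (c + c) = 2 - 2*c)
G(D(-14, 20)) - d(66) = (-265 + 15) - (2 - 2*66) = -250 - (2 - 132) = -250 - 1*(-130) = -250 + 130 = -120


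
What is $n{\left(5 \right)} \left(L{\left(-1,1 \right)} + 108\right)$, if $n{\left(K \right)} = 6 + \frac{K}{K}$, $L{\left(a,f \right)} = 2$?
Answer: $770$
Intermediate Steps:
$n{\left(K \right)} = 7$ ($n{\left(K \right)} = 6 + 1 = 7$)
$n{\left(5 \right)} \left(L{\left(-1,1 \right)} + 108\right) = 7 \left(2 + 108\right) = 7 \cdot 110 = 770$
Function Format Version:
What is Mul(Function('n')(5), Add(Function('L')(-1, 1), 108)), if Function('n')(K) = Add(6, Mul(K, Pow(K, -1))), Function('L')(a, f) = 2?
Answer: 770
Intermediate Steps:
Function('n')(K) = 7 (Function('n')(K) = Add(6, 1) = 7)
Mul(Function('n')(5), Add(Function('L')(-1, 1), 108)) = Mul(7, Add(2, 108)) = Mul(7, 110) = 770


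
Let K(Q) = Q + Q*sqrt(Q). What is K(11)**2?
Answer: 1452 + 242*sqrt(11) ≈ 2254.6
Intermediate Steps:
K(Q) = Q + Q**(3/2)
K(11)**2 = (11 + 11**(3/2))**2 = (11 + 11*sqrt(11))**2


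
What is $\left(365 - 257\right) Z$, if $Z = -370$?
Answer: $-39960$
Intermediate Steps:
$\left(365 - 257\right) Z = \left(365 - 257\right) \left(-370\right) = 108 \left(-370\right) = -39960$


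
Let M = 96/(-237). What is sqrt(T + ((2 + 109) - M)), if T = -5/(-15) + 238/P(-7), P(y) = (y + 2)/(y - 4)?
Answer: 2*sqrt(223039515)/1185 ≈ 25.206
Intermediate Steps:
P(y) = (2 + y)/(-4 + y)
T = 7859/15 (T = -5/(-15) + 238/(((2 - 7)/(-4 - 7))) = -5*(-1/15) + 238/((-5/(-11))) = 1/3 + 238/((-1/11*(-5))) = 1/3 + 238/(5/11) = 1/3 + 238*(11/5) = 1/3 + 2618/5 = 7859/15 ≈ 523.93)
M = -32/79 (M = 96*(-1/237) = -32/79 ≈ -0.40506)
sqrt(T + ((2 + 109) - M)) = sqrt(7859/15 + ((2 + 109) - 1*(-32/79))) = sqrt(7859/15 + (111 + 32/79)) = sqrt(7859/15 + 8801/79) = sqrt(752876/1185) = 2*sqrt(223039515)/1185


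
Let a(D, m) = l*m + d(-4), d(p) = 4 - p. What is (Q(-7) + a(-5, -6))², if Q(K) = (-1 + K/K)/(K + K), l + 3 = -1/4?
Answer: 3025/4 ≈ 756.25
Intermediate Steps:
l = -13/4 (l = -3 - 1/4 = -3 - 1*¼ = -3 - ¼ = -13/4 ≈ -3.2500)
Q(K) = 0 (Q(K) = (-1 + 1)/((2*K)) = 0*(1/(2*K)) = 0)
a(D, m) = 8 - 13*m/4 (a(D, m) = -13*m/4 + (4 - 1*(-4)) = -13*m/4 + (4 + 4) = -13*m/4 + 8 = 8 - 13*m/4)
(Q(-7) + a(-5, -6))² = (0 + (8 - 13/4*(-6)))² = (0 + (8 + 39/2))² = (0 + 55/2)² = (55/2)² = 3025/4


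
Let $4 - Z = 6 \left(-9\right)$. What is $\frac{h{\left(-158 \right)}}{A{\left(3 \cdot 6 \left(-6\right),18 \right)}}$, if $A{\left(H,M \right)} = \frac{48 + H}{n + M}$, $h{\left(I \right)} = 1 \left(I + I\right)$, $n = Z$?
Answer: $\frac{6004}{15} \approx 400.27$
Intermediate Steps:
$Z = 58$ ($Z = 4 - 6 \left(-9\right) = 4 - -54 = 4 + 54 = 58$)
$n = 58$
$h{\left(I \right)} = 2 I$ ($h{\left(I \right)} = 1 \cdot 2 I = 2 I$)
$A{\left(H,M \right)} = \frac{48 + H}{58 + M}$
$\frac{h{\left(-158 \right)}}{A{\left(3 \cdot 6 \left(-6\right),18 \right)}} = \frac{2 \left(-158\right)}{\frac{1}{58 + 18} \left(48 + 3 \cdot 6 \left(-6\right)\right)} = - \frac{316}{\frac{1}{76} \left(48 + 18 \left(-6\right)\right)} = - \frac{316}{\frac{1}{76} \left(48 - 108\right)} = - \frac{316}{\frac{1}{76} \left(-60\right)} = - \frac{316}{- \frac{15}{19}} = \left(-316\right) \left(- \frac{19}{15}\right) = \frac{6004}{15}$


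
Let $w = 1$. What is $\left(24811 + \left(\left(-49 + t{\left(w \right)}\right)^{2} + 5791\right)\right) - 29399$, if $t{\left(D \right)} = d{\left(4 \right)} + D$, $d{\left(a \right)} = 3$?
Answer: $3228$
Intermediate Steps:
$t{\left(D \right)} = 3 + D$
$\left(24811 + \left(\left(-49 + t{\left(w \right)}\right)^{2} + 5791\right)\right) - 29399 = \left(24811 + \left(\left(-49 + \left(3 + 1\right)\right)^{2} + 5791\right)\right) - 29399 = \left(24811 + \left(\left(-49 + 4\right)^{2} + 5791\right)\right) - 29399 = \left(24811 + \left(\left(-45\right)^{2} + 5791\right)\right) - 29399 = \left(24811 + \left(2025 + 5791\right)\right) - 29399 = \left(24811 + 7816\right) - 29399 = 32627 - 29399 = 3228$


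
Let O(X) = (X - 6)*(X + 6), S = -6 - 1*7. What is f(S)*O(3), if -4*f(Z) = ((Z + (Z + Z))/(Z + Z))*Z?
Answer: -1053/8 ≈ -131.63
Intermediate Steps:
S = -13 (S = -6 - 7 = -13)
O(X) = (-6 + X)*(6 + X)
f(Z) = -3*Z/8 (f(Z) = -(Z + (Z + Z))/(Z + Z)*Z/4 = -(Z + 2*Z)/((2*Z))*Z/4 = -(3*Z)*(1/(2*Z))*Z/4 = -3*Z/8)
f(S)*O(3) = (-3/8*(-13))*(-36 + 3²) = 39*(-36 + 9)/8 = (39/8)*(-27) = -1053/8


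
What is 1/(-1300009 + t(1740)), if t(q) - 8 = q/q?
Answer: -1/1300000 ≈ -7.6923e-7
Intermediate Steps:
t(q) = 9 (t(q) = 8 + q/q = 8 + 1 = 9)
1/(-1300009 + t(1740)) = 1/(-1300009 + 9) = 1/(-1300000) = -1/1300000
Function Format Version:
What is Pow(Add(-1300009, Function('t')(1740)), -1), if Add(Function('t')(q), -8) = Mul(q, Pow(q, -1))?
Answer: Rational(-1, 1300000) ≈ -7.6923e-7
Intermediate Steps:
Function('t')(q) = 9 (Function('t')(q) = Add(8, Mul(q, Pow(q, -1))) = Add(8, 1) = 9)
Pow(Add(-1300009, Function('t')(1740)), -1) = Pow(Add(-1300009, 9), -1) = Pow(-1300000, -1) = Rational(-1, 1300000)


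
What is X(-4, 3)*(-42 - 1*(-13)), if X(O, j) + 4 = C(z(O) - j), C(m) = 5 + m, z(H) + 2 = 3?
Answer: 29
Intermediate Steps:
z(H) = 1 (z(H) = -2 + 3 = 1)
X(O, j) = 2 - j (X(O, j) = -4 + (5 + (1 - j)) = -4 + (6 - j) = 2 - j)
X(-4, 3)*(-42 - 1*(-13)) = (2 - 1*3)*(-42 - 1*(-13)) = (2 - 3)*(-42 + 13) = -1*(-29) = 29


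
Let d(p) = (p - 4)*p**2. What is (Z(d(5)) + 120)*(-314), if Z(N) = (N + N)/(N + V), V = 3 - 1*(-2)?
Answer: -114610/3 ≈ -38203.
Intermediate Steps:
V = 5 (V = 3 + 2 = 5)
d(p) = p**2*(-4 + p) (d(p) = (-4 + p)*p**2 = p**2*(-4 + p))
Z(N) = 2*N/(5 + N) (Z(N) = (N + N)/(N + 5) = (2*N)/(5 + N) = 2*N/(5 + N))
(Z(d(5)) + 120)*(-314) = (2*(5**2*(-4 + 5))/(5 + 5**2*(-4 + 5)) + 120)*(-314) = (2*(25*1)/(5 + 25*1) + 120)*(-314) = (2*25/(5 + 25) + 120)*(-314) = (2*25/30 + 120)*(-314) = (2*25*(1/30) + 120)*(-314) = (5/3 + 120)*(-314) = (365/3)*(-314) = -114610/3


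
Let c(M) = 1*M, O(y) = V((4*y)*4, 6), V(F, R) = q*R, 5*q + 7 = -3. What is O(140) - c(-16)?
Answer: 4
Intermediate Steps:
q = -2 (q = -7/5 + (⅕)*(-3) = -7/5 - ⅗ = -2)
V(F, R) = -2*R
O(y) = -12 (O(y) = -2*6 = -12)
c(M) = M
O(140) - c(-16) = -12 - 1*(-16) = -12 + 16 = 4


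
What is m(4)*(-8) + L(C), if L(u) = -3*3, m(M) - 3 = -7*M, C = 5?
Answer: 191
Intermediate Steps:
m(M) = 3 - 7*M
L(u) = -9
m(4)*(-8) + L(C) = (3 - 7*4)*(-8) - 9 = (3 - 28)*(-8) - 9 = -25*(-8) - 9 = 200 - 9 = 191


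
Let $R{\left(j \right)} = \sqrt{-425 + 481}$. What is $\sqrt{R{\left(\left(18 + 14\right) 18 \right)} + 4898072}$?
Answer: $\sqrt{4898072 + 2 \sqrt{14}} \approx 2213.2$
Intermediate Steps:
$R{\left(j \right)} = 2 \sqrt{14}$ ($R{\left(j \right)} = \sqrt{56} = 2 \sqrt{14}$)
$\sqrt{R{\left(\left(18 + 14\right) 18 \right)} + 4898072} = \sqrt{2 \sqrt{14} + 4898072} = \sqrt{4898072 + 2 \sqrt{14}}$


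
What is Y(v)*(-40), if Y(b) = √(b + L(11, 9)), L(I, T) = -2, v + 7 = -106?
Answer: -40*I*√115 ≈ -428.95*I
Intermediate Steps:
v = -113 (v = -7 - 106 = -113)
Y(b) = √(-2 + b) (Y(b) = √(b - 2) = √(-2 + b))
Y(v)*(-40) = √(-2 - 113)*(-40) = √(-115)*(-40) = (I*√115)*(-40) = -40*I*√115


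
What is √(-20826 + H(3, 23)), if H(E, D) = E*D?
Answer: I*√20757 ≈ 144.07*I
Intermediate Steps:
H(E, D) = D*E
√(-20826 + H(3, 23)) = √(-20826 + 23*3) = √(-20826 + 69) = √(-20757) = I*√20757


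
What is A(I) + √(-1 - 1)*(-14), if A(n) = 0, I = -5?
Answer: -14*I*√2 ≈ -19.799*I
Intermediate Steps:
A(I) + √(-1 - 1)*(-14) = 0 + √(-1 - 1)*(-14) = 0 + √(-2)*(-14) = 0 + (I*√2)*(-14) = 0 - 14*I*√2 = -14*I*√2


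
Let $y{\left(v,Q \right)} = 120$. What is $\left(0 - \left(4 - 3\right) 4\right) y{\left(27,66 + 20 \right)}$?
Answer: $-480$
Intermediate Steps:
$\left(0 - \left(4 - 3\right) 4\right) y{\left(27,66 + 20 \right)} = \left(0 - \left(4 - 3\right) 4\right) 120 = \left(0 - 1 \cdot 4\right) 120 = \left(0 - 4\right) 120 = \left(-4\right) 120 = -480$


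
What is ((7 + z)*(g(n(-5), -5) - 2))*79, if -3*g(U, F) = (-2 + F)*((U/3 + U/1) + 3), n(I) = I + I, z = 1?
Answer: -148520/9 ≈ -16502.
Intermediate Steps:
n(I) = 2*I
g(U, F) = -(-2 + F)*(3 + 4*U/3)/3 (g(U, F) = -(-2 + F)*((U/3 + U/1) + 3)/3 = -(-2 + F)*((U*(⅓) + U*1) + 3)/3 = -(-2 + F)*((U/3 + U) + 3)/3 = -(-2 + F)*(4*U/3 + 3)/3 = -(-2 + F)*(3 + 4*U/3)/3)
((7 + z)*(g(n(-5), -5) - 2))*79 = ((7 + 1)*((2 - 1*(-5) + 8*(2*(-5))/9 - 4/9*(-5)*2*(-5)) - 2))*79 = (8*((2 + 5 + (8/9)*(-10) - 4/9*(-5)*(-10)) - 2))*79 = (8*((2 + 5 - 80/9 - 200/9) - 2))*79 = (8*(-217/9 - 2))*79 = (8*(-235/9))*79 = -1880/9*79 = -148520/9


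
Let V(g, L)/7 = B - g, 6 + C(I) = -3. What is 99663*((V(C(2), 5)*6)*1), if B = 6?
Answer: 62787690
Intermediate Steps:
C(I) = -9 (C(I) = -6 - 3 = -9)
V(g, L) = 42 - 7*g (V(g, L) = 7*(6 - g) = 42 - 7*g)
99663*((V(C(2), 5)*6)*1) = 99663*(((42 - 7*(-9))*6)*1) = 99663*(((42 + 63)*6)*1) = 99663*((105*6)*1) = 99663*(630*1) = 99663*630 = 62787690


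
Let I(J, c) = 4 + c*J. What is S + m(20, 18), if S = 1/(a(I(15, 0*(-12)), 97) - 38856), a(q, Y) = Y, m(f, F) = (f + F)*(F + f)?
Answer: 55967995/38759 ≈ 1444.0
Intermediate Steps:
I(J, c) = 4 + J*c
m(f, F) = (F + f)**2 (m(f, F) = (F + f)*(F + f) = (F + f)**2)
S = -1/38759 (S = 1/(97 - 38856) = 1/(-38759) = -1/38759 ≈ -2.5800e-5)
S + m(20, 18) = -1/38759 + (18 + 20)**2 = -1/38759 + 38**2 = -1/38759 + 1444 = 55967995/38759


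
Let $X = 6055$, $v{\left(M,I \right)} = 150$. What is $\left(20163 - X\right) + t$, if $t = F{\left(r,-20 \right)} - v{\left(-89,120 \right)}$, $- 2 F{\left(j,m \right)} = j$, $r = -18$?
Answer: $13967$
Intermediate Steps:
$F{\left(j,m \right)} = - \frac{j}{2}$
$t = -141$ ($t = \left(- \frac{1}{2}\right) \left(-18\right) - 150 = 9 - 150 = -141$)
$\left(20163 - X\right) + t = \left(20163 - 6055\right) - 141 = 14108 - 141 = 13967$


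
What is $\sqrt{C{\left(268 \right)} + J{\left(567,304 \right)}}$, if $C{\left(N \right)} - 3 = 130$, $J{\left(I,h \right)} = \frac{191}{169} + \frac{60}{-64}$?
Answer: $\frac{3 \sqrt{40017}}{52} \approx 11.541$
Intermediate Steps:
$J{\left(I,h \right)} = \frac{521}{2704}$ ($J{\left(I,h \right)} = 191 \cdot \frac{1}{169} + 60 \left(- \frac{1}{64}\right) = \frac{191}{169} - \frac{15}{16} = \frac{521}{2704}$)
$C{\left(N \right)} = 133$ ($C{\left(N \right)} = 3 + 130 = 133$)
$\sqrt{C{\left(268 \right)} + J{\left(567,304 \right)}} = \sqrt{133 + \frac{521}{2704}} = \sqrt{\frac{360153}{2704}} = \frac{3 \sqrt{40017}}{52}$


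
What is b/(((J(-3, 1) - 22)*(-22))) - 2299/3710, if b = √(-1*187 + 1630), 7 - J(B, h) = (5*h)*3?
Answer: -2299/3710 + √1443/660 ≈ -0.56212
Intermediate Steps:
J(B, h) = 7 - 15*h (J(B, h) = 7 - 5*h*3 = 7 - 15*h)
b = √1443 (b = √(-187 + 1630) = √1443 ≈ 37.987)
b/(((J(-3, 1) - 22)*(-22))) - 2299/3710 = √1443/((((7 - 15*1) - 22)*(-22))) - 2299/3710 = √1443/((((7 - 15) - 22)*(-22))) - 2299*1/3710 = √1443/(((-8 - 22)*(-22))) - 2299/3710 = √1443/((-30*(-22))) - 2299/3710 = √1443/660 - 2299/3710 = -2299/3710 + √1443/660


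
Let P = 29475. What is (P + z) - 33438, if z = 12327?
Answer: 8364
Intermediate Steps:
(P + z) - 33438 = (29475 + 12327) - 33438 = 41802 - 33438 = 8364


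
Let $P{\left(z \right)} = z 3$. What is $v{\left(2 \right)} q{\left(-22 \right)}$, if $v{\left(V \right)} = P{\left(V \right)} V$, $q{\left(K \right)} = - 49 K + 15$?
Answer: $13116$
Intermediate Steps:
$P{\left(z \right)} = 3 z$
$q{\left(K \right)} = 15 - 49 K$
$v{\left(V \right)} = 3 V^{2}$ ($v{\left(V \right)} = 3 V V = 3 V^{2}$)
$v{\left(2 \right)} q{\left(-22 \right)} = 3 \cdot 2^{2} \left(15 - -1078\right) = 3 \cdot 4 \left(15 + 1078\right) = 12 \cdot 1093 = 13116$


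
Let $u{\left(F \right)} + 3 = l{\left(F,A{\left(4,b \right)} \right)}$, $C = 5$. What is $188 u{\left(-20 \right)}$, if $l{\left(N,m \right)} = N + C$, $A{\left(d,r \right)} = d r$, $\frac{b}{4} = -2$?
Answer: $-3384$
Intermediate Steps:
$b = -8$ ($b = 4 \left(-2\right) = -8$)
$l{\left(N,m \right)} = 5 + N$ ($l{\left(N,m \right)} = N + 5 = 5 + N$)
$u{\left(F \right)} = 2 + F$ ($u{\left(F \right)} = -3 + \left(5 + F\right) = 2 + F$)
$188 u{\left(-20 \right)} = 188 \left(2 - 20\right) = 188 \left(-18\right) = -3384$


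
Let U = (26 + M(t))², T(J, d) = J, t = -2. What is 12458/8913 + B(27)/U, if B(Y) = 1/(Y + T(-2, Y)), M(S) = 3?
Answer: 261938363/187395825 ≈ 1.3978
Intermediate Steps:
U = 841 (U = (26 + 3)² = 29² = 841)
B(Y) = 1/(-2 + Y) (B(Y) = 1/(Y - 2) = 1/(-2 + Y))
12458/8913 + B(27)/U = 12458/8913 + 1/((-2 + 27)*841) = 12458*(1/8913) + (1/841)/25 = 12458/8913 + (1/25)*(1/841) = 12458/8913 + 1/21025 = 261938363/187395825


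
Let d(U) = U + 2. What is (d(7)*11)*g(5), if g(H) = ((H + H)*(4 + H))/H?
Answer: 1782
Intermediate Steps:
d(U) = 2 + U
g(H) = 8 + 2*H (g(H) = ((2*H)*(4 + H))/H = (2*H*(4 + H))/H = 8 + 2*H)
(d(7)*11)*g(5) = ((2 + 7)*11)*(8 + 2*5) = (9*11)*(8 + 10) = 99*18 = 1782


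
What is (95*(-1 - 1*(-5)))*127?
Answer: 48260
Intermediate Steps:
(95*(-1 - 1*(-5)))*127 = (95*(-1 + 5))*127 = (95*4)*127 = 380*127 = 48260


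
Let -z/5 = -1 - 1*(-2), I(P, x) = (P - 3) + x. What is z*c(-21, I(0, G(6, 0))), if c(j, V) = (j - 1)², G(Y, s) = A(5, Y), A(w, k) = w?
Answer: -2420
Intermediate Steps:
G(Y, s) = 5
I(P, x) = -3 + P + x (I(P, x) = (-3 + P) + x = -3 + P + x)
c(j, V) = (-1 + j)²
z = -5 (z = -5*(-1 - 1*(-2)) = -5*(-1 + 2) = -5*1 = -5)
z*c(-21, I(0, G(6, 0))) = -5*(-1 - 21)² = -5*(-22)² = -5*484 = -2420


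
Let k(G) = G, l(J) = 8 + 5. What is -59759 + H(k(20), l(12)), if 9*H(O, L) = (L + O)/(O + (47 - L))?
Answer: -9680947/162 ≈ -59759.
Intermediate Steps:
l(J) = 13
H(O, L) = (L + O)/(9*(47 + O - L)) (H(O, L) = ((L + O)/(O + (47 - L)))/9 = ((L + O)/(47 + O - L))/9 = (L + O)/(9*(47 + O - L)))
-59759 + H(k(20), l(12)) = -59759 + (13 + 20)/(9*(47 + 20 - 1*13)) = -59759 + (⅑)*33/(47 + 20 - 13) = -59759 + (⅑)*33/54 = -59759 + (⅑)*(1/54)*33 = -59759 + 11/162 = -9680947/162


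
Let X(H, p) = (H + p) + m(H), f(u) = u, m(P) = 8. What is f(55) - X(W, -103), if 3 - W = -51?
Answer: 96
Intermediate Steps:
W = 54 (W = 3 - 1*(-51) = 3 + 51 = 54)
X(H, p) = 8 + H + p (X(H, p) = (H + p) + 8 = 8 + H + p)
f(55) - X(W, -103) = 55 - (8 + 54 - 103) = 55 - 1*(-41) = 55 + 41 = 96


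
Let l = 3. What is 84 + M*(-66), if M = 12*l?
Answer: -2292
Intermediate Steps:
M = 36 (M = 12*3 = 36)
84 + M*(-66) = 84 + 36*(-66) = 84 - 2376 = -2292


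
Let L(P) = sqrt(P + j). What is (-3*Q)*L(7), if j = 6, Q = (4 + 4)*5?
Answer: -120*sqrt(13) ≈ -432.67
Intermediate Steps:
Q = 40 (Q = 8*5 = 40)
L(P) = sqrt(6 + P) (L(P) = sqrt(P + 6) = sqrt(6 + P))
(-3*Q)*L(7) = (-3*40)*sqrt(6 + 7) = -120*sqrt(13)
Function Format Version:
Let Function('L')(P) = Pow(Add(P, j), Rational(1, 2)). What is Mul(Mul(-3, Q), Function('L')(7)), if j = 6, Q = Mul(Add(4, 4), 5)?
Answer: Mul(-120, Pow(13, Rational(1, 2))) ≈ -432.67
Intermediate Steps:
Q = 40 (Q = Mul(8, 5) = 40)
Function('L')(P) = Pow(Add(6, P), Rational(1, 2)) (Function('L')(P) = Pow(Add(P, 6), Rational(1, 2)) = Pow(Add(6, P), Rational(1, 2)))
Mul(Mul(-3, Q), Function('L')(7)) = Mul(Mul(-3, 40), Pow(Add(6, 7), Rational(1, 2))) = Mul(-120, Pow(13, Rational(1, 2)))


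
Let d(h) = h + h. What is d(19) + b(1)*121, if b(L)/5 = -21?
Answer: -12667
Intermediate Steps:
b(L) = -105 (b(L) = 5*(-21) = -105)
d(h) = 2*h
d(19) + b(1)*121 = 2*19 - 105*121 = 38 - 12705 = -12667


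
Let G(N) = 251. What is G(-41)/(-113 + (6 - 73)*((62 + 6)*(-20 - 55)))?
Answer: 251/341587 ≈ 0.00073481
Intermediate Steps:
G(-41)/(-113 + (6 - 73)*((62 + 6)*(-20 - 55))) = 251/(-113 + (6 - 73)*((62 + 6)*(-20 - 55))) = 251/(-113 - 4556*(-75)) = 251/(-113 - 67*(-5100)) = 251/(-113 + 341700) = 251/341587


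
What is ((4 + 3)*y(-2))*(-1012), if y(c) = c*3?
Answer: 42504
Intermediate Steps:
y(c) = 3*c
((4 + 3)*y(-2))*(-1012) = ((4 + 3)*(3*(-2)))*(-1012) = (7*(-6))*(-1012) = -42*(-1012) = 42504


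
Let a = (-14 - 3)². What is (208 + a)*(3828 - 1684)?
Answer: 1065568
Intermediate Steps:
a = 289 (a = (-17)² = 289)
(208 + a)*(3828 - 1684) = (208 + 289)*(3828 - 1684) = 497*2144 = 1065568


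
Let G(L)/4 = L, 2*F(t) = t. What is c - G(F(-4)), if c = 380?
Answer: 388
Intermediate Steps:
F(t) = t/2
G(L) = 4*L
c - G(F(-4)) = 380 - 4*(½)*(-4) = 380 - 4*(-2) = 380 - 1*(-8) = 380 + 8 = 388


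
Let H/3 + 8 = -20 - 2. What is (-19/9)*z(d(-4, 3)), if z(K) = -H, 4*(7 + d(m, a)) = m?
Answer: -190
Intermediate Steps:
d(m, a) = -7 + m/4
H = -90 (H = -24 + 3*(-20 - 2) = -24 + 3*(-22) = -24 - 66 = -90)
z(K) = 90 (z(K) = -1*(-90) = 90)
(-19/9)*z(d(-4, 3)) = -19/9*90 = -190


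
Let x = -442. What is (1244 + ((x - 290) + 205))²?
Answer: 514089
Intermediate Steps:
(1244 + ((x - 290) + 205))² = (1244 + ((-442 - 290) + 205))² = (1244 + (-732 + 205))² = (1244 - 527)² = 717² = 514089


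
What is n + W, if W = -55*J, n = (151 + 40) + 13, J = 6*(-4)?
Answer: 1524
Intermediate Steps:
J = -24
n = 204 (n = 191 + 13 = 204)
W = 1320 (W = -55*(-24) = 1320)
n + W = 204 + 1320 = 1524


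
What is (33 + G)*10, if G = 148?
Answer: 1810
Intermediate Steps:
(33 + G)*10 = (33 + 148)*10 = 181*10 = 1810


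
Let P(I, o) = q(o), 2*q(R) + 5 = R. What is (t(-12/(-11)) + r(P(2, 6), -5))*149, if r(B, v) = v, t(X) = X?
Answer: -6407/11 ≈ -582.45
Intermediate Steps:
q(R) = -5/2 + R/2
P(I, o) = -5/2 + o/2
(t(-12/(-11)) + r(P(2, 6), -5))*149 = (-12/(-11) - 5)*149 = (-12*(-1/11) - 5)*149 = (12/11 - 5)*149 = -43/11*149 = -6407/11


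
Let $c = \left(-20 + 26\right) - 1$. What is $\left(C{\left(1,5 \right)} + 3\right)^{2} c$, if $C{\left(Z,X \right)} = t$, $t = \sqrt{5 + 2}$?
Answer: $80 + 30 \sqrt{7} \approx 159.37$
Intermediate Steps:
$c = 5$ ($c = 6 - 1 = 5$)
$t = \sqrt{7} \approx 2.6458$
$C{\left(Z,X \right)} = \sqrt{7}$
$\left(C{\left(1,5 \right)} + 3\right)^{2} c = \left(\sqrt{7} + 3\right)^{2} \cdot 5 = \left(3 + \sqrt{7}\right)^{2} \cdot 5 = 5 \left(3 + \sqrt{7}\right)^{2}$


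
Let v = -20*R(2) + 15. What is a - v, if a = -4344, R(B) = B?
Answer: -4319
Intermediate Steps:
v = -25 (v = -20*2 + 15 = -40 + 15 = -25)
a - v = -4344 - 1*(-25) = -4344 + 25 = -4319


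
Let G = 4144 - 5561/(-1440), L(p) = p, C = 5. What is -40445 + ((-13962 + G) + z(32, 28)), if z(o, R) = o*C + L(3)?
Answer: -72138439/1440 ≈ -50096.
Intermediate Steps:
G = 5972921/1440 (G = 4144 - 5561*(-1/1440) = 4144 + 5561/1440 = 5972921/1440 ≈ 4147.9)
z(o, R) = 3 + 5*o (z(o, R) = o*5 + 3 = 5*o + 3 = 3 + 5*o)
-40445 + ((-13962 + G) + z(32, 28)) = -40445 + ((-13962 + 5972921/1440) + (3 + 5*32)) = -40445 + (-14132359/1440 + (3 + 160)) = -40445 + (-14132359/1440 + 163) = -40445 - 13897639/1440 = -72138439/1440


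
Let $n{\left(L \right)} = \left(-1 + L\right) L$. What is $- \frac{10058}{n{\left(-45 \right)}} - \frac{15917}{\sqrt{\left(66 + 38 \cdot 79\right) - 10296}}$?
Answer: $- \frac{5029}{1035} + \frac{15917 i \sqrt{1807}}{3614} \approx -4.8589 + 187.22 i$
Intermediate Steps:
$n{\left(L \right)} = L \left(-1 + L\right)$
$- \frac{10058}{n{\left(-45 \right)}} - \frac{15917}{\sqrt{\left(66 + 38 \cdot 79\right) - 10296}} = - \frac{10058}{\left(-45\right) \left(-1 - 45\right)} - \frac{15917}{\sqrt{\left(66 + 38 \cdot 79\right) - 10296}} = - \frac{10058}{\left(-45\right) \left(-46\right)} - \frac{15917}{\sqrt{\left(66 + 3002\right) - 10296}} = - \frac{10058}{2070} - \frac{15917}{\sqrt{3068 - 10296}} = \left(-10058\right) \frac{1}{2070} - \frac{15917}{\sqrt{-7228}} = - \frac{5029}{1035} - \frac{15917}{2 i \sqrt{1807}} = - \frac{5029}{1035} - 15917 \left(- \frac{i \sqrt{1807}}{3614}\right) = - \frac{5029}{1035} + \frac{15917 i \sqrt{1807}}{3614}$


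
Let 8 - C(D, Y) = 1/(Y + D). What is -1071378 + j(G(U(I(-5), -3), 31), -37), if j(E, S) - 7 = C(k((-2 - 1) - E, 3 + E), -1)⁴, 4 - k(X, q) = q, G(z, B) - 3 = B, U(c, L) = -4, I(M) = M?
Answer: -1426157064815/1336336 ≈ -1.0672e+6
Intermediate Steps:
G(z, B) = 3 + B
k(X, q) = 4 - q
C(D, Y) = 8 - 1/(D + Y) (C(D, Y) = 8 - 1/(Y + D) = 8 - 1/(D + Y))
j(E, S) = 7 + (-1 - 8*E)⁴/E⁴ (j(E, S) = 7 + ((-1 + 8*(4 - (3 + E)) + 8*(-1))/((4 - (3 + E)) - 1))⁴ = 7 + ((-1 + 8*(4 + (-3 - E)) - 8)/((4 + (-3 - E)) - 1))⁴ = 7 + ((-1 + 8*(1 - E) - 8)/((1 - E) - 1))⁴ = 7 + ((-1 + (8 - 8*E) - 8)/((-E)))⁴ = 7 + ((-1/E)*(-1 - 8*E))⁴ = 7 + (-(-1 - 8*E)/E)⁴ = 7 + (-1 - 8*E)⁴/E⁴)
-1071378 + j(G(U(I(-5), -3), 31), -37) = -1071378 + (7 + (1 + 8*(3 + 31))⁴/(3 + 31)⁴) = -1071378 + (7 + (1 + 8*34)⁴/34⁴) = -1071378 + (7 + (1 + 272)⁴/1336336) = -1071378 + (7 + (1/1336336)*273⁴) = -1071378 + (7 + (1/1336336)*5554571841) = -1071378 + (7 + 5554571841/1336336) = -1071378 + 5563926193/1336336 = -1426157064815/1336336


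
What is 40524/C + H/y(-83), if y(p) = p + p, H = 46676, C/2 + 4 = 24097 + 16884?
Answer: -318213160/1133697 ≈ -280.69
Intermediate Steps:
C = 81954 (C = -8 + 2*(24097 + 16884) = -8 + 2*40981 = -8 + 81962 = 81954)
y(p) = 2*p
40524/C + H/y(-83) = 40524/81954 + 46676/((2*(-83))) = 40524*(1/81954) + 46676/(-166) = 6754/13659 + 46676*(-1/166) = 6754/13659 - 23338/83 = -318213160/1133697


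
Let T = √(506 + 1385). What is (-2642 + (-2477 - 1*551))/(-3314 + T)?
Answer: 1252692/732047 + 378*√1891/732047 ≈ 1.7337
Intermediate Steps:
T = √1891 ≈ 43.486
(-2642 + (-2477 - 1*551))/(-3314 + T) = (-2642 + (-2477 - 1*551))/(-3314 + √1891) = (-2642 + (-2477 - 551))/(-3314 + √1891) = (-2642 - 3028)/(-3314 + √1891) = -5670/(-3314 + √1891)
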